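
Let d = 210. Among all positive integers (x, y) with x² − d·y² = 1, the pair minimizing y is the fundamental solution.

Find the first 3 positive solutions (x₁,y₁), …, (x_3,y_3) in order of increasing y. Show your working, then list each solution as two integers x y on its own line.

29 2
1681 116
97469 6726

[14; 2,28] for √210; ℓ=2 ⇒ convergent index 1
k=0  a_k=14  p_k/q_k = 14/1
k=1  a_k=2  p_k/q_k = 29/2
fundamental: x₁=29, y₁=2  (since 841 − 210·4 = 1)
k=2:  x_2 = 29·29+210·2·2 = 1681,  y_2 = 29·2+2·29 = 116
k=3:  x_3 = 29·1681+210·2·116 = 97469,  y_3 = 29·116+2·1681 = 6726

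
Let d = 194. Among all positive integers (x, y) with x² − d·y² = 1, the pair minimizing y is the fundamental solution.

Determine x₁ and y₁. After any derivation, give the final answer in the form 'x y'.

d=194: √d = [13; 1,12,1,26] (ℓ=4, even), read p_3/q_3
i=0: a=13 ⇒ p=13, q=1
i=1: a=1 ⇒ p=14, q=1
i=2: a=12 ⇒ p=181, q=13
i=3: a=1 ⇒ p=195, q=14
→ (195, 14).  Check: 195²=38025, 194·14²=38024, difference 1.

195 14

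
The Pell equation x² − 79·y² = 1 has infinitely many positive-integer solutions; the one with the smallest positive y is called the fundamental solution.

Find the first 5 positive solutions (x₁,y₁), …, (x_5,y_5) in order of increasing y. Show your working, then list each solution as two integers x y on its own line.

80 9
12799 1440
2047760 230391
327628801 36861120
52418560400 5897548809

√79 = [8; 1,7,1,16, …], period ℓ=4 (even) → k=3
step 0: (8, 1)  from 8·(1,0) + (0,1)
step 1: (9, 1)  from 1·(8,1) + (1,0)
step 2: (71, 8)  from 7·(9,1) + (8,1)
step 3: (80, 9)  from 1·(71,8) + (9,1)
fundamental: x₁=80, y₁=9  (since 6400 − 79·81 = 1)
k=2:  x_2 = 80·80+79·9·9 = 12799,  y_2 = 80·9+9·80 = 1440
k=3:  x_3 = 80·12799+79·9·1440 = 2047760,  y_3 = 80·1440+9·12799 = 230391
k=4:  x_4 = 80·2047760+79·9·230391 = 327628801,  y_4 = 80·230391+9·2047760 = 36861120
k=5:  x_5 = 80·327628801+79·9·36861120 = 52418560400,  y_5 = 80·36861120+9·327628801 = 5897548809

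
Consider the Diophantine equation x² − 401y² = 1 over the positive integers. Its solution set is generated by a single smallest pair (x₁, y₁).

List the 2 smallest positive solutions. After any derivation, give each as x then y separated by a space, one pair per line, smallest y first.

√401 → a₀=20, period (40); ℓ=1 odd so k=1
i=0: a=20 ⇒ p=20, q=1
i=1: a=40 ⇒ p=801, q=40
(x₁, y₁) = (801, 40);  801² − 401·40² = 1 ✓
k=2:  x_2 = 801·801+401·40·40 = 1283201,  y_2 = 801·40+40·801 = 64080

801 40
1283201 64080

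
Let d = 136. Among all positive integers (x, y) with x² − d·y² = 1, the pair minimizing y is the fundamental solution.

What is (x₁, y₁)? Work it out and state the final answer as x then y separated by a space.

[11; 1,1,1,22] for √136; ℓ=4 ⇒ convergent index 3
i=0: a=11 ⇒ p=11, q=1
i=1: a=1 ⇒ p=12, q=1
i=2: a=1 ⇒ p=23, q=2
i=3: a=1 ⇒ p=35, q=3
(x₁, y₁) = (35, 3);  35² − 136·3² = 1 ✓

35 3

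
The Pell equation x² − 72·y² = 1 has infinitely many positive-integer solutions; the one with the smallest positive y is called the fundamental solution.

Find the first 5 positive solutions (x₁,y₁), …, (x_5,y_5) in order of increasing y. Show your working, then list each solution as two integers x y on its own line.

d=72: √d = [8; 2,16] (ℓ=2, even), read p_1/q_1
step 0: (8, 1)  from 8·(1,0) + (0,1)
step 1: (17, 2)  from 2·(8,1) + (1,0)
(x₁, y₁) = (17, 2);  17² − 72·2² = 1 ✓
(17+2√72)^2 = 577 + 68√72
(17+2√72)^3 = 19601 + 2310√72
(17+2√72)^4 = 665857 + 78472√72
(17+2√72)^5 = 22619537 + 2665738√72

17 2
577 68
19601 2310
665857 78472
22619537 2665738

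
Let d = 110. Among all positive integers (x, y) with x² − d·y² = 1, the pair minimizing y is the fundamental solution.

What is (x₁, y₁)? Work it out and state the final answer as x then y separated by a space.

d=110: √d = [10; 2,20] (ℓ=2, even), read p_1/q_1
step 0: (10, 1)  from 10·(1,0) + (0,1)
step 1: (21, 2)  from 2·(10,1) + (1,0)
(x₁, y₁) = (21, 2);  21² − 110·2² = 1 ✓

21 2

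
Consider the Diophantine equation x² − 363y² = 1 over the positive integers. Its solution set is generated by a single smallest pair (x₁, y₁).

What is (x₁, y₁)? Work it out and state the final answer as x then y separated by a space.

362 19

√363 → a₀=19, period (19,38); ℓ=2 even so k=1
k=0  a_k=19  p_k/q_k = 19/1
k=1  a_k=19  p_k/q_k = 362/19
(x₁, y₁) = (362, 19);  362² − 363·19² = 1 ✓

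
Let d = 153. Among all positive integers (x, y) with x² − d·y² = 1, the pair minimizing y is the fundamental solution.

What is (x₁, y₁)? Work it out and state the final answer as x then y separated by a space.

d=153: √d = [12; 2,1,2,2,2,1,2,24] (ℓ=8, even), read p_7/q_7
k=0  a_k=12  p_k/q_k = 12/1
k=1  a_k=2  p_k/q_k = 25/2
k=2  a_k=1  p_k/q_k = 37/3
…
k=6  a_k=1  p_k/q_k = 804/65
k=7  a_k=2  p_k/q_k = 2177/176
(x₁, y₁) = (2177, 176);  2177² − 153·176² = 1 ✓

2177 176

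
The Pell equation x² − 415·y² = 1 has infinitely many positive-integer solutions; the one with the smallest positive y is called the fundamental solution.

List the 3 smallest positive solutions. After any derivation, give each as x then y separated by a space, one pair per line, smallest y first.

18412804 903849
678062702284831 33284788965192
24970071273761872339444 1225732590794885332887

d=415: √d = [20; 2,1,2,4,6,…,1,2,40] (ℓ=16, even), read p_15/q_15
i=0: a=20 ⇒ p=20, q=1
…
i=2: a=1 ⇒ p=61, q=3
i=3: a=2 ⇒ p=163, q=8
i=4: a=4 ⇒ p=713, q=35
i=5: a=6 ⇒ p=4441, q=218
i=6: a=1 ⇒ p=5154, q=253
…
i=8: a=3 ⇒ p=33939, q=1666
i=9: a=1 ⇒ p=43534, q=2137
…
i=11: a=6 ⇒ p=508372, q=24955
i=12: a=4 ⇒ p=2110961, q=103623
i=13: a=2 ⇒ p=4730294, q=232201
i=14: a=1 ⇒ p=6841255, q=335824
i=15: a=2 ⇒ p=18412804, q=903849
→ (18412804, 903849).  Check: 18412804²=339031351142416, 415·903849²=339031351142415, difference 1.
(18412804+903849√415)^2 = 678062702284831 + 33284788965192√415
(18412804+903849√415)^3 = 24970071273761872339444 + 1225732590794885332887√415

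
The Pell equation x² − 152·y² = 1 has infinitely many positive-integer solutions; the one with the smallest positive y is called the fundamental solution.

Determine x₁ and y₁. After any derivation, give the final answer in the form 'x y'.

d=152: √d = [12; 3,24] (ℓ=2, even), read p_1/q_1
k=0  a_k=12  p_k/q_k = 12/1
k=1  a_k=3  p_k/q_k = 37/3
fundamental: x₁=37, y₁=3  (since 1369 − 152·9 = 1)

37 3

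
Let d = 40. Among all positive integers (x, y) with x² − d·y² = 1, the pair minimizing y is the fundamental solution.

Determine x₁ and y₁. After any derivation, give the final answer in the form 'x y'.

19 3

[6; 3,12] for √40; ℓ=2 ⇒ convergent index 1
step 0: (6, 1)  from 6·(1,0) + (0,1)
step 1: (19, 3)  from 3·(6,1) + (1,0)
→ (19, 3).  Check: 19²=361, 40·3²=360, difference 1.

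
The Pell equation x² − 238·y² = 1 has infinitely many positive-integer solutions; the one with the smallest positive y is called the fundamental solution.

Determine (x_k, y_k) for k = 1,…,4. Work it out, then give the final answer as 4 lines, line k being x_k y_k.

11663 756
272051137 17634456
6345864809999 411341319900
148023642285985537 9594947610352944

d=238: √d = [15; 2,2,1,14,1,2,2,30] (ℓ=8, even), read p_7/q_7
a_0=15:  p_0=15·1+0=15,  q_0=15·0+1=1
…
a_3=1:  p_3=1·77+31=108,  q_3=1·5+2=7
…
a_6=2:  p_6=2·1697+1589=4983,  q_6=2·110+103=323
a_7=2:  p_7=2·4983+1697=11663,  q_7=2·323+110=756
→ (11663, 756).  Check: 11663²=136025569, 238·756²=136025568, difference 1.
k=2:  x_2 = 11663·11663+238·756·756 = 272051137,  y_2 = 11663·756+756·11663 = 17634456
k=3:  x_3 = 11663·272051137+238·756·17634456 = 6345864809999,  y_3 = 11663·17634456+756·272051137 = 411341319900
k=4:  x_4 = 11663·6345864809999+238·756·411341319900 = 148023642285985537,  y_4 = 11663·411341319900+756·6345864809999 = 9594947610352944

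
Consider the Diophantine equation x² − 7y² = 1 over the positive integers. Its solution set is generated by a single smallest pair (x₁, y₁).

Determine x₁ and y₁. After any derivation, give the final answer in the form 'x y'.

8 3

√7 → a₀=2, period (1,1,1,4); ℓ=4 even so k=3
a_0=2:  p_0=2·1+0=2,  q_0=2·0+1=1
…
a_2=1:  p_2=1·3+2=5,  q_2=1·1+1=2
a_3=1:  p_3=1·5+3=8,  q_3=1·2+1=3
→ (8, 3).  Check: 8²=64, 7·3²=63, difference 1.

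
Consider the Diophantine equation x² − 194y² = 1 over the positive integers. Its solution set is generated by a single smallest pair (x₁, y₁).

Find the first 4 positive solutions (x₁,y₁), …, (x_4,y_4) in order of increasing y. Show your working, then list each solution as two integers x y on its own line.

√194 = [13; 1,12,1,26, …], period ℓ=4 (even) → k=3
a_0=13:  p_0=13·1+0=13,  q_0=13·0+1=1
a_1=1:  p_1=1·13+1=14,  q_1=1·1+0=1
a_2=12:  p_2=12·14+13=181,  q_2=12·1+1=13
a_3=1:  p_3=1·181+14=195,  q_3=1·13+1=14
→ (195, 14).  Check: 195²=38025, 194·14²=38024, difference 1.
n=2: (195,14)∘(195,14) = (195·195+194·14·14, 195·14+14·195) = (76049,5460)
n=3: (76049,5460)∘(195,14) = (195·76049+194·14·5460, 195·5460+14·76049) = (29658915,2129386)
n=4: (29658915,2129386)∘(195,14) = (195·29658915+194·14·2129386, 195·2129386+14·29658915) = (11566900801,830455080)

195 14
76049 5460
29658915 2129386
11566900801 830455080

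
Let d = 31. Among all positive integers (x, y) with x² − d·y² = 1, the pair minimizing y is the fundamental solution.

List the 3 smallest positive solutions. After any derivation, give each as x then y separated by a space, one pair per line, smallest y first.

1520 273
4620799 829920
14047227440 2522956527

√31 = [5; 1,1,3,5,3,1,1,10, …], period ℓ=8 (even) → k=7
step 0: (5, 1)  from 5·(1,0) + (0,1)
…
step 4: (206, 37)  from 5·(39,7) + (11,2)
step 5: (657, 118)  from 3·(206,37) + (39,7)
step 6: (863, 155)  from 1·(657,118) + (206,37)
step 7: (1520, 273)  from 1·(863,155) + (657,118)
→ (1520, 273).  Check: 1520²=2310400, 31·273²=2310399, difference 1.
k=2:  x_2 = 1520·1520+31·273·273 = 4620799,  y_2 = 1520·273+273·1520 = 829920
k=3:  x_3 = 1520·4620799+31·273·829920 = 14047227440,  y_3 = 1520·829920+273·4620799 = 2522956527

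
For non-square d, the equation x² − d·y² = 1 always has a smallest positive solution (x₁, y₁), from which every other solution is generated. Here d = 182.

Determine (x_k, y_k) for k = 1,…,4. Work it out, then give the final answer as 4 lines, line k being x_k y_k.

27 2
1457 108
78651 5830
4245697 314712

√182 = [13; 2,26, …], period ℓ=2 (even) → k=1
k=0  a_k=13  p_k/q_k = 13/1
k=1  a_k=2  p_k/q_k = 27/2
→ (27, 2).  Check: 27²=729, 182·2²=728, difference 1.
n=2: (27,2)∘(27,2) = (27·27+182·2·2, 27·2+2·27) = (1457,108)
n=3: (1457,108)∘(27,2) = (27·1457+182·2·108, 27·108+2·1457) = (78651,5830)
n=4: (78651,5830)∘(27,2) = (27·78651+182·2·5830, 27·5830+2·78651) = (4245697,314712)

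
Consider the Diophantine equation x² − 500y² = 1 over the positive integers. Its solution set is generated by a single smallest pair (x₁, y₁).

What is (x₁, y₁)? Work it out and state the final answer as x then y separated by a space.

930249 41602

√500 → a₀=22, period (2,1,3,2,1,…,1,2,44); ℓ=14 even so k=13
i=0: a=22 ⇒ p=22, q=1
i=1: a=2 ⇒ p=45, q=2
i=2: a=1 ⇒ p=67, q=3
i=3: a=3 ⇒ p=246, q=11
i=4: a=2 ⇒ p=559, q=25
i=5: a=1 ⇒ p=805, q=36
i=6: a=1 ⇒ p=1364, q=61
i=7: a=10 ⇒ p=14445, q=646
…
i=9: a=1 ⇒ p=30254, q=1353
i=10: a=2 ⇒ p=76317, q=3413
i=11: a=3 ⇒ p=259205, q=11592
i=12: a=1 ⇒ p=335522, q=15005
i=13: a=2 ⇒ p=930249, q=41602
fundamental: x₁=930249, y₁=41602  (since 865363202001 − 500·1730726404 = 1)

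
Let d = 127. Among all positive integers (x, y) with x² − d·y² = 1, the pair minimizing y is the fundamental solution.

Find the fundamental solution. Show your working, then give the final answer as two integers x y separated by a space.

4730624 419775

√127 → a₀=11, period (3,1,2,2,7,11,7,2,2,1,3,22); ℓ=12 even so k=11
step 0: (11, 1)  from 11·(1,0) + (0,1)
step 1: (34, 3)  from 3·(11,1) + (1,0)
step 2: (45, 4)  from 1·(34,3) + (11,1)
…
step 4: (293, 26)  from 2·(124,11) + (45,4)
step 5: (2175, 193)  from 7·(293,26) + (124,11)
…
step 10: (1274561, 113099)  from 1·(906941,80478) + (367620,32621)
step 11: (4730624, 419775)  from 3·(1274561,113099) + (906941,80478)
→ (4730624, 419775).  Check: 4730624²=22378803429376, 127·419775²=22378803429375, difference 1.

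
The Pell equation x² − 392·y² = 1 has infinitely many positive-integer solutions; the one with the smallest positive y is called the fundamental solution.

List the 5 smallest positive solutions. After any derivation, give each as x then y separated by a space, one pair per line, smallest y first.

[19; 1,3,1,38] for √392; ℓ=4 ⇒ convergent index 3
a_0=19:  p_0=19·1+0=19,  q_0=19·0+1=1
a_1=1:  p_1=1·19+1=20,  q_1=1·1+0=1
a_2=3:  p_2=3·20+19=79,  q_2=3·1+1=4
a_3=1:  p_3=1·79+20=99,  q_3=1·4+1=5
(x₁, y₁) = (99, 5);  99² − 392·5² = 1 ✓
n=2: (99,5)∘(99,5) = (99·99+392·5·5, 99·5+5·99) = (19601,990)
n=3: (19601,990)∘(99,5) = (99·19601+392·5·990, 99·990+5·19601) = (3880899,196015)
n=4: (3880899,196015)∘(99,5) = (99·3880899+392·5·196015, 99·196015+5·3880899) = (768398401,38809980)
n=5: (768398401,38809980)∘(99,5) = (99·768398401+392·5·38809980, 99·38809980+5·768398401) = (152139002499,7684180025)

99 5
19601 990
3880899 196015
768398401 38809980
152139002499 7684180025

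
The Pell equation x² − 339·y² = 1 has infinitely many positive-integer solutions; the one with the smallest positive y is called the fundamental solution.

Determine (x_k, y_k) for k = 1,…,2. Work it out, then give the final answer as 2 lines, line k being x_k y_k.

d=339: √d = [18; 2,2,2,1,17,1,2,2,2,36] (ℓ=10, even), read p_9/q_9
i=0: a=18 ⇒ p=18, q=1
…
i=2: a=2 ⇒ p=92, q=5
…
i=4: a=1 ⇒ p=313, q=17
i=5: a=17 ⇒ p=5542, q=301
i=6: a=1 ⇒ p=5855, q=318
i=7: a=2 ⇒ p=17252, q=937
i=8: a=2 ⇒ p=40359, q=2192
i=9: a=2 ⇒ p=97970, q=5321
(x₁, y₁) = (97970, 5321);  97970² − 339·5321² = 1 ✓
n=2: (97970,5321)∘(97970,5321) = (97970·97970+339·5321·5321, 97970·5321+5321·97970) = (19196241799,1042596740)

97970 5321
19196241799 1042596740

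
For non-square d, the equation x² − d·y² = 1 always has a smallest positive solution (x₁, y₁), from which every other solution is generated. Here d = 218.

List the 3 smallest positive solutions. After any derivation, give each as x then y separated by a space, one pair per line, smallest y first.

126003 8534
31753512017 2150619204
8002075549230099 541968943114690

[14; 1,3,3,1,28] for √218; ℓ=5 ⇒ convergent index 9
a_0=14:  p_0=14·1+0=14,  q_0=14·0+1=1
…
a_2=3:  p_2=3·15+14=59,  q_2=3·1+1=4
…
a_4=1:  p_4=1·192+59=251,  q_4=1·13+4=17
…
a_7=3:  p_7=3·7471+7220=29633,  q_7=3·506+489=2007
a_8=3:  p_8=3·29633+7471=96370,  q_8=3·2007+506=6527
a_9=1:  p_9=1·96370+29633=126003,  q_9=1·6527+2007=8534
→ (126003, 8534).  Check: 126003²=15876756009, 218·8534²=15876756008, difference 1.
n=2: (126003,8534)∘(126003,8534) = (126003·126003+218·8534·8534, 126003·8534+8534·126003) = (31753512017,2150619204)
n=3: (31753512017,2150619204)∘(126003,8534) = (126003·31753512017+218·8534·2150619204, 126003·2150619204+8534·31753512017) = (8002075549230099,541968943114690)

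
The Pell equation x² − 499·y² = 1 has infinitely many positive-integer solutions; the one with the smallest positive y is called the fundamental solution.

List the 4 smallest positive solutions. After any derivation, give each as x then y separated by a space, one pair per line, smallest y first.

d=499: √d = [22; 2,1,21,1,2,44] (ℓ=6, even), read p_5/q_5
k=0  a_k=22  p_k/q_k = 22/1
…
k=2  a_k=1  p_k/q_k = 67/3
k=3  a_k=21  p_k/q_k = 1452/65
k=4  a_k=1  p_k/q_k = 1519/68
k=5  a_k=2  p_k/q_k = 4490/201
(x₁, y₁) = (4490, 201);  4490² − 499·201² = 1 ✓
(x_2, y_2) = (4490·4490 + 499·201·201, 4490·201 + 201·4490) = (40320199, 1804980)
(x_3, y_3) = (4490·40320199 + 499·201·1804980, 4490·1804980 + 201·40320199) = (362075382530, 16208720199)
(x_4, y_4) = (4490·362075382530 + 499·201·16208720199, 4490·16208720199 + 201·362075382530) = (3251436894799201, 145554305582040)

4490 201
40320199 1804980
362075382530 16208720199
3251436894799201 145554305582040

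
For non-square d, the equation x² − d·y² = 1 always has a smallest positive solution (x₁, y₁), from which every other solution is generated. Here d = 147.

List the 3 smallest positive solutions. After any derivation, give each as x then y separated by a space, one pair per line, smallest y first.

√147 = [12; 8,24, …], period ℓ=2 (even) → k=1
i=0: a=12 ⇒ p=12, q=1
i=1: a=8 ⇒ p=97, q=8
fundamental: x₁=97, y₁=8  (since 9409 − 147·64 = 1)
(x_2, y_2) = (97·97 + 147·8·8, 97·8 + 8·97) = (18817, 1552)
(x_3, y_3) = (97·18817 + 147·8·1552, 97·1552 + 8·18817) = (3650401, 301080)

97 8
18817 1552
3650401 301080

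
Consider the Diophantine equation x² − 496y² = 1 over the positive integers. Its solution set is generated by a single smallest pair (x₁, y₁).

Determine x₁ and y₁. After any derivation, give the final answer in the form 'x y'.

4620799 207480

√496 = [22; 3,1,2,4,1,…,1,3,44, …], period ℓ=16 (even) → k=15
a_0=22:  p_0=22·1+0=22,  q_0=22·0+1=1
a_1=3:  p_1=3·22+1=67,  q_1=3·1+0=3
…
a_3=2:  p_3=2·89+67=245,  q_3=2·4+3=11
a_4=4:  p_4=4·245+89=1069,  q_4=4·11+4=48
a_5=1:  p_5=1·1069+245=1314,  q_5=1·48+11=59
…
a_7=2:  p_7=2·2383+1314=6080,  q_7=2·107+59=273
a_8=2:  p_8=2·6080+2383=14543,  q_8=2·273+107=653
a_9=2:  p_9=2·14543+6080=35166,  q_9=2·653+273=1579
…
a_11=1:  p_11=1·49709+35166=84875,  q_11=1·2232+1579=3811
…
a_13=2:  p_13=2·389209+84875=863293,  q_13=2·17476+3811=38763
a_14=1:  p_14=1·863293+389209=1252502,  q_14=1·38763+17476=56239
a_15=3:  p_15=3·1252502+863293=4620799,  q_15=3·56239+38763=207480
fundamental: x₁=4620799, y₁=207480  (since 21351783398401 − 496·43047950400 = 1)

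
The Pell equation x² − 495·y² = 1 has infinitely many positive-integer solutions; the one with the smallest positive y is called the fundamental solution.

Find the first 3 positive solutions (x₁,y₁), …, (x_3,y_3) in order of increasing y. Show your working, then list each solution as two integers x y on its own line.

√495 = [22; 4,44, …], period ℓ=2 (even) → k=1
i=0: a=22 ⇒ p=22, q=1
i=1: a=4 ⇒ p=89, q=4
(x₁, y₁) = (89, 4);  89² − 495·4² = 1 ✓
n=2: (89,4)∘(89,4) = (89·89+495·4·4, 89·4+4·89) = (15841,712)
n=3: (15841,712)∘(89,4) = (89·15841+495·4·712, 89·712+4·15841) = (2819609,126732)

89 4
15841 712
2819609 126732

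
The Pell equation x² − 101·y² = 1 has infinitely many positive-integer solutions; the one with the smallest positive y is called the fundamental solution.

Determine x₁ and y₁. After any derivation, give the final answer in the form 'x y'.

201 20

√101 = [10; 20, …], period ℓ=1 (odd) → k=1
i=0: a=10 ⇒ p=10, q=1
i=1: a=20 ⇒ p=201, q=20
→ (201, 20).  Check: 201²=40401, 101·20²=40400, difference 1.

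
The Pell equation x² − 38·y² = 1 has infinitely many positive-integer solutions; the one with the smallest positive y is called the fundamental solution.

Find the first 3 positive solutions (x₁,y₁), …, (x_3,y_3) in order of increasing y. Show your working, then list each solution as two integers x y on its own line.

√38 = [6; 6,12, …], period ℓ=2 (even) → k=1
k=0  a_k=6  p_k/q_k = 6/1
k=1  a_k=6  p_k/q_k = 37/6
(x₁, y₁) = (37, 6);  37² − 38·6² = 1 ✓
(37+6√38)^2 = 2737 + 444√38
(37+6√38)^3 = 202501 + 32850√38

37 6
2737 444
202501 32850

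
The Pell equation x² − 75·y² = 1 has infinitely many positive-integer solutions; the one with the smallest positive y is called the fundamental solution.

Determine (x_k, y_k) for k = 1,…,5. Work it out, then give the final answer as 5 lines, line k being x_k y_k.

26 3
1351 156
70226 8109
3650401 421512
189750626 21910515

√75 = [8; 1,1,1,16, …], period ℓ=4 (even) → k=3
step 0: (8, 1)  from 8·(1,0) + (0,1)
…
step 2: (17, 2)  from 1·(9,1) + (8,1)
step 3: (26, 3)  from 1·(17,2) + (9,1)
(x₁, y₁) = (26, 3);  26² − 75·3² = 1 ✓
(26+3√75)^2 = 1351 + 156√75
(26+3√75)^3 = 70226 + 8109√75
(26+3√75)^4 = 3650401 + 421512√75
(26+3√75)^5 = 189750626 + 21910515√75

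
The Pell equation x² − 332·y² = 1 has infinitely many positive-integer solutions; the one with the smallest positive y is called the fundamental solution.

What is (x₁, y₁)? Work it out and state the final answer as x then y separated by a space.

[18; 4,1,1,8,1,1,4,36] for √332; ℓ=8 ⇒ convergent index 7
step 0: (18, 1)  from 18·(1,0) + (0,1)
step 1: (73, 4)  from 4·(18,1) + (1,0)
step 2: (91, 5)  from 1·(73,4) + (18,1)
step 3: (164, 9)  from 1·(91,5) + (73,4)
…
step 6: (2970, 163)  from 1·(1567,86) + (1403,77)
step 7: (13447, 738)  from 4·(2970,163) + (1567,86)
(x₁, y₁) = (13447, 738);  13447² − 332·738² = 1 ✓

13447 738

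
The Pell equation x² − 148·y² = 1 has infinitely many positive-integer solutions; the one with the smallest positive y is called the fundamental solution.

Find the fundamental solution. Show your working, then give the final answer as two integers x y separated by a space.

√148 → a₀=12, period (6,24); ℓ=2 even so k=1
k=0  a_k=12  p_k/q_k = 12/1
k=1  a_k=6  p_k/q_k = 73/6
fundamental: x₁=73, y₁=6  (since 5329 − 148·36 = 1)

73 6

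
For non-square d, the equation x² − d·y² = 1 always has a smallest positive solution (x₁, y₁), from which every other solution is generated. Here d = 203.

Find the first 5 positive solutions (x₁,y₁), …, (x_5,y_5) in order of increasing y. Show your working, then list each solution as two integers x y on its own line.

√203 → a₀=14, period (4,28); ℓ=2 even so k=1
i=0: a=14 ⇒ p=14, q=1
i=1: a=4 ⇒ p=57, q=4
→ (57, 4).  Check: 57²=3249, 203·4²=3248, difference 1.
n=2: (57,4)∘(57,4) = (57·57+203·4·4, 57·4+4·57) = (6497,456)
n=3: (6497,456)∘(57,4) = (57·6497+203·4·456, 57·456+4·6497) = (740601,51980)
n=4: (740601,51980)∘(57,4) = (57·740601+203·4·51980, 57·51980+4·740601) = (84422017,5925264)
n=5: (84422017,5925264)∘(57,4) = (57·84422017+203·4·5925264, 57·5925264+4·84422017) = (9623369337,675428116)

57 4
6497 456
740601 51980
84422017 5925264
9623369337 675428116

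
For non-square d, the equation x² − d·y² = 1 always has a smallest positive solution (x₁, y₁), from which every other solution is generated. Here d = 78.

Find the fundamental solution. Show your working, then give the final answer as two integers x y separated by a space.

[8; 1,4,1,16] for √78; ℓ=4 ⇒ convergent index 3
step 0: (8, 1)  from 8·(1,0) + (0,1)
…
step 2: (44, 5)  from 4·(9,1) + (8,1)
step 3: (53, 6)  from 1·(44,5) + (9,1)
fundamental: x₁=53, y₁=6  (since 2809 − 78·36 = 1)

53 6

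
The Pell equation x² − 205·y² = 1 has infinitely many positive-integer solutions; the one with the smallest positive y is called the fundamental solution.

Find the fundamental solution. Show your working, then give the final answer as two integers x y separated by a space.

d=205: √d = [14; 3,6,1,4,1,6,3,28] (ℓ=8, even), read p_7/q_7
step 0: (14, 1)  from 14·(1,0) + (0,1)
step 1: (43, 3)  from 3·(14,1) + (1,0)
step 2: (272, 19)  from 6·(43,3) + (14,1)
step 3: (315, 22)  from 1·(272,19) + (43,3)
…
step 5: (1847, 129)  from 1·(1532,107) + (315,22)
step 6: (12614, 881)  from 6·(1847,129) + (1532,107)
step 7: (39689, 2772)  from 3·(12614,881) + (1847,129)
(x₁, y₁) = (39689, 2772);  39689² − 205·2772² = 1 ✓

39689 2772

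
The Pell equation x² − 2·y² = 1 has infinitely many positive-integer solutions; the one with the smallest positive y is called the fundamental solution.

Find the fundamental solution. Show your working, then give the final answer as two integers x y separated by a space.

d=2: √d = [1; 2] (ℓ=1, odd), read p_1/q_1
step 0: (1, 1)  from 1·(1,0) + (0,1)
step 1: (3, 2)  from 2·(1,1) + (1,0)
→ (3, 2).  Check: 3²=9, 2·2²=8, difference 1.

3 2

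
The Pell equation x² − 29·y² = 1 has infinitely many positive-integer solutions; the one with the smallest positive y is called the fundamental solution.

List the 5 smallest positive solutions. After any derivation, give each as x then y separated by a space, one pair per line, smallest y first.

√29 = [5; 2,1,1,2,10, …], period ℓ=5 (odd) → k=9
step 0: (5, 1)  from 5·(1,0) + (0,1)
…
step 3: (27, 5)  from 1·(16,3) + (11,2)
step 4: (70, 13)  from 2·(27,5) + (16,3)
step 5: (727, 135)  from 10·(70,13) + (27,5)
…
step 8: (3775, 701)  from 1·(2251,418) + (1524,283)
step 9: (9801, 1820)  from 2·(3775,701) + (2251,418)
→ (9801, 1820).  Check: 9801²=96059601, 29·1820²=96059600, difference 1.
(9801+1820√29)^2 = 192119201 + 35675640√29
(9801+1820√29)^3 = 3765920568201 + 699313893460√29
(9801+1820√29)^4 = 73819574785756801 + 13707950903927280√29
(9801+1820√29)^5 = 1447011301184484245001 + 268703252919468649100√29

9801 1820
192119201 35675640
3765920568201 699313893460
73819574785756801 13707950903927280
1447011301184484245001 268703252919468649100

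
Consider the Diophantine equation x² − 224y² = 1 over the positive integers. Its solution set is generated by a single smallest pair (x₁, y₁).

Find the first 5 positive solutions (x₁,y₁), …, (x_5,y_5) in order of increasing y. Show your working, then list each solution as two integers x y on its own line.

√224 = [14; 1,28, …], period ℓ=2 (even) → k=1
i=0: a=14 ⇒ p=14, q=1
i=1: a=1 ⇒ p=15, q=1
→ (15, 1).  Check: 15²=225, 224·1²=224, difference 1.
n=2: (15,1)∘(15,1) = (15·15+224·1·1, 15·1+1·15) = (449,30)
n=3: (449,30)∘(15,1) = (15·449+224·1·30, 15·30+1·449) = (13455,899)
n=4: (13455,899)∘(15,1) = (15·13455+224·1·899, 15·899+1·13455) = (403201,26940)
n=5: (403201,26940)∘(15,1) = (15·403201+224·1·26940, 15·26940+1·403201) = (12082575,807301)

15 1
449 30
13455 899
403201 26940
12082575 807301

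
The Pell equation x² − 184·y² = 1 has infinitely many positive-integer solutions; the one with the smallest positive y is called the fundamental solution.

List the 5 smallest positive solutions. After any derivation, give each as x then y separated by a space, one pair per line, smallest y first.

√184 = [13; 1,1,3,2,1,2,1,2,3,1,1,26, …], period ℓ=12 (even) → k=11
k=0  a_k=13  p_k/q_k = 13/1
k=1  a_k=1  p_k/q_k = 14/1
…
k=4  a_k=2  p_k/q_k = 217/16
…
k=6  a_k=2  p_k/q_k = 841/62
…
k=10  a_k=1  p_k/q_k = 13741/1013
k=11  a_k=1  p_k/q_k = 24335/1794
(x₁, y₁) = (24335, 1794);  24335² − 184·1794² = 1 ✓
(24335+1794√184)^2 = 1184384449 + 87313980√184
(24335+1794√184)^3 = 57643991108495 + 4249571404806√184
(24335+1794√184)^4 = 2805533046066067201 + 206826640184594040√184
(24335+1794√184)^5 = 136545293294391499564175 + 10066252573534620521994√184

24335 1794
1184384449 87313980
57643991108495 4249571404806
2805533046066067201 206826640184594040
136545293294391499564175 10066252573534620521994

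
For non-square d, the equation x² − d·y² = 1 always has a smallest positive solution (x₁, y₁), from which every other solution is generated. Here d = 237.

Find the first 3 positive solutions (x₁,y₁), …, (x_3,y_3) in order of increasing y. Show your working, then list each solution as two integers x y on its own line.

[15; 2,1,1,7,10,7,1,1,2,30] for √237; ℓ=10 ⇒ convergent index 9
k=0  a_k=15  p_k/q_k = 15/1
…
k=2  a_k=1  p_k/q_k = 46/3
…
k=4  a_k=7  p_k/q_k = 585/38
k=5  a_k=10  p_k/q_k = 5927/385
k=6  a_k=7  p_k/q_k = 42074/2733
k=7  a_k=1  p_k/q_k = 48001/3118
k=8  a_k=1  p_k/q_k = 90075/5851
k=9  a_k=2  p_k/q_k = 228151/14820
fundamental: x₁=228151, y₁=14820  (since 52052878801 − 237·219632400 = 1)
(x_2, y_2) = (228151·228151 + 237·14820·14820, 228151·14820 + 14820·228151) = (104105757601, 6762395640)
(x_3, y_3) = (228151·104105757601 + 237·14820·6762395640, 228151·6762395640 + 14820·104105757601) = (47503665404623351, 3085694655308460)

228151 14820
104105757601 6762395640
47503665404623351 3085694655308460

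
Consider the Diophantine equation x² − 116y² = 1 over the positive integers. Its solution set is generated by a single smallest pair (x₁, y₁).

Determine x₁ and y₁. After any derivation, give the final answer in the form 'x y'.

√116 → a₀=10, period (1,3,2,1,4,1,2,3,1,20); ℓ=10 even so k=9
i=0: a=10 ⇒ p=10, q=1
i=1: a=1 ⇒ p=11, q=1
…
i=5: a=4 ⇒ p=657, q=61
i=6: a=1 ⇒ p=797, q=74
i=7: a=2 ⇒ p=2251, q=209
i=8: a=3 ⇒ p=7550, q=701
i=9: a=1 ⇒ p=9801, q=910
fundamental: x₁=9801, y₁=910  (since 96059601 − 116·828100 = 1)

9801 910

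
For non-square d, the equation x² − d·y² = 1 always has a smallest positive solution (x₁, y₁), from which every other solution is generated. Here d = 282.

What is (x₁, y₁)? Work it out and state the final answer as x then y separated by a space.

d=282: √d = [16; 1,3,1,4,1,3,1,32] (ℓ=8, even), read p_7/q_7
k=0  a_k=16  p_k/q_k = 16/1
k=1  a_k=1  p_k/q_k = 17/1
…
k=3  a_k=1  p_k/q_k = 84/5
k=4  a_k=4  p_k/q_k = 403/24
k=5  a_k=1  p_k/q_k = 487/29
k=6  a_k=3  p_k/q_k = 1864/111
k=7  a_k=1  p_k/q_k = 2351/140
→ (2351, 140).  Check: 2351²=5527201, 282·140²=5527200, difference 1.

2351 140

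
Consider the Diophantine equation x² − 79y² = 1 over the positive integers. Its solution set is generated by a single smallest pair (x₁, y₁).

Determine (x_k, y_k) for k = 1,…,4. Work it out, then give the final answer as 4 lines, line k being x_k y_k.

√79 = [8; 1,7,1,16, …], period ℓ=4 (even) → k=3
step 0: (8, 1)  from 8·(1,0) + (0,1)
step 1: (9, 1)  from 1·(8,1) + (1,0)
step 2: (71, 8)  from 7·(9,1) + (8,1)
step 3: (80, 9)  from 1·(71,8) + (9,1)
fundamental: x₁=80, y₁=9  (since 6400 − 79·81 = 1)
(80+9√79)^2 = 12799 + 1440√79
(80+9√79)^3 = 2047760 + 230391√79
(80+9√79)^4 = 327628801 + 36861120√79

80 9
12799 1440
2047760 230391
327628801 36861120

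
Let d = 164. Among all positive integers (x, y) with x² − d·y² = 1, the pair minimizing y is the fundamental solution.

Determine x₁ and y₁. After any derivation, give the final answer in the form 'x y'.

2049 160

√164 → a₀=12, period (1,4,6,4,1,24); ℓ=6 even so k=5
step 0: (12, 1)  from 12·(1,0) + (0,1)
…
step 4: (1652, 129)  from 4·(397,31) + (64,5)
step 5: (2049, 160)  from 1·(1652,129) + (397,31)
fundamental: x₁=2049, y₁=160  (since 4198401 − 164·25600 = 1)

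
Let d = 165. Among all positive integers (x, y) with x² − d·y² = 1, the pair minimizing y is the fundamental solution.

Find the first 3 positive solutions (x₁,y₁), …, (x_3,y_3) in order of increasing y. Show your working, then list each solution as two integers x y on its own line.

[12; 1,5,2,5,1,24] for √165; ℓ=6 ⇒ convergent index 5
a_0=12:  p_0=12·1+0=12,  q_0=12·0+1=1
…
a_2=5:  p_2=5·13+12=77,  q_2=5·1+1=6
a_3=2:  p_3=2·77+13=167,  q_3=2·6+1=13
a_4=5:  p_4=5·167+77=912,  q_4=5·13+6=71
a_5=1:  p_5=1·912+167=1079,  q_5=1·71+13=84
(x₁, y₁) = (1079, 84);  1079² − 165·84² = 1 ✓
(1079+84√165)^2 = 2328481 + 181272√165
(1079+84√165)^3 = 5024860919 + 391184892√165

1079 84
2328481 181272
5024860919 391184892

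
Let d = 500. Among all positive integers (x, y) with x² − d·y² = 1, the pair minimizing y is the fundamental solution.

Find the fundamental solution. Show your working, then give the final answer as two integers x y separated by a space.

√500 = [22; 2,1,3,2,1,…,1,2,44, …], period ℓ=14 (even) → k=13
i=0: a=22 ⇒ p=22, q=1
i=1: a=2 ⇒ p=45, q=2
i=2: a=1 ⇒ p=67, q=3
i=3: a=3 ⇒ p=246, q=11
…
i=5: a=1 ⇒ p=805, q=36
i=6: a=1 ⇒ p=1364, q=61
i=7: a=10 ⇒ p=14445, q=646
i=8: a=1 ⇒ p=15809, q=707
i=9: a=1 ⇒ p=30254, q=1353
i=10: a=2 ⇒ p=76317, q=3413
i=11: a=3 ⇒ p=259205, q=11592
i=12: a=1 ⇒ p=335522, q=15005
i=13: a=2 ⇒ p=930249, q=41602
fundamental: x₁=930249, y₁=41602  (since 865363202001 − 500·1730726404 = 1)

930249 41602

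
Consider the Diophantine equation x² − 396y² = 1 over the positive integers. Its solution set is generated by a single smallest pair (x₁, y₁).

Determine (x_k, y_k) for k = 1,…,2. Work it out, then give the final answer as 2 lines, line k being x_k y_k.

√396 = [19; 1,8,1,38, …], period ℓ=4 (even) → k=3
a_0=19:  p_0=19·1+0=19,  q_0=19·0+1=1
…
a_2=8:  p_2=8·20+19=179,  q_2=8·1+1=9
a_3=1:  p_3=1·179+20=199,  q_3=1·9+1=10
fundamental: x₁=199, y₁=10  (since 39601 − 396·100 = 1)
(x_2, y_2) = (199·199 + 396·10·10, 199·10 + 10·199) = (79201, 3980)

199 10
79201 3980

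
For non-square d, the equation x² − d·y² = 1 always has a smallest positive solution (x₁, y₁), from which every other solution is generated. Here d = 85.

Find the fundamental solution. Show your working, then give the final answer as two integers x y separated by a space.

d=85: √d = [9; 4,1,1,4,18] (ℓ=5, odd), read p_9/q_9
i=0: a=9 ⇒ p=9, q=1
…
i=2: a=1 ⇒ p=46, q=5
i=3: a=1 ⇒ p=83, q=9
…
i=5: a=18 ⇒ p=6887, q=747
i=6: a=4 ⇒ p=27926, q=3029
i=7: a=1 ⇒ p=34813, q=3776
i=8: a=1 ⇒ p=62739, q=6805
i=9: a=4 ⇒ p=285769, q=30996
→ (285769, 30996).  Check: 285769²=81663921361, 85·30996²=81663921360, difference 1.

285769 30996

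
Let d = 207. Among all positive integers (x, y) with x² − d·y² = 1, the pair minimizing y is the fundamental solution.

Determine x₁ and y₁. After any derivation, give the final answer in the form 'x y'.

1151 80

d=207: √d = [14; 2,1,1,2,1,1,2,28] (ℓ=8, even), read p_7/q_7
a_0=14:  p_0=14·1+0=14,  q_0=14·0+1=1
…
a_3=1:  p_3=1·43+29=72,  q_3=1·3+2=5
…
a_6=1:  p_6=1·259+187=446,  q_6=1·18+13=31
a_7=2:  p_7=2·446+259=1151,  q_7=2·31+18=80
fundamental: x₁=1151, y₁=80  (since 1324801 − 207·6400 = 1)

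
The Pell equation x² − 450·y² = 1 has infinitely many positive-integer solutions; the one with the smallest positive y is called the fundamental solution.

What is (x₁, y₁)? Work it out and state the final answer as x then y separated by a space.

d=450: √d = [21; 4,1,2,4,2,1,4,42] (ℓ=8, even), read p_7/q_7
a_0=21:  p_0=21·1+0=21,  q_0=21·0+1=1
a_1=4:  p_1=4·21+1=85,  q_1=4·1+0=4
a_2=1:  p_2=1·85+21=106,  q_2=1·4+1=5
…
a_4=4:  p_4=4·297+106=1294,  q_4=4·14+5=61
…
a_6=1:  p_6=1·2885+1294=4179,  q_6=1·136+61=197
a_7=4:  p_7=4·4179+2885=19601,  q_7=4·197+136=924
(x₁, y₁) = (19601, 924);  19601² − 450·924² = 1 ✓

19601 924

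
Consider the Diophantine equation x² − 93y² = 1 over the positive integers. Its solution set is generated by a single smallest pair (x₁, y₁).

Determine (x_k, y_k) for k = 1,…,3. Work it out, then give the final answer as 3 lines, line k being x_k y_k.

12151 1260
295293601 30620520
7176225079351 744139875780

d=93: √d = [9; 1,1,1,4,6,4,1,1,1,18] (ℓ=10, even), read p_9/q_9
step 0: (9, 1)  from 9·(1,0) + (0,1)
…
step 2: (19, 2)  from 1·(10,1) + (9,1)
step 3: (29, 3)  from 1·(19,2) + (10,1)
…
step 6: (3491, 362)  from 4·(839,87) + (135,14)
step 7: (4330, 449)  from 1·(3491,362) + (839,87)
step 8: (7821, 811)  from 1·(4330,449) + (3491,362)
step 9: (12151, 1260)  from 1·(7821,811) + (4330,449)
fundamental: x₁=12151, y₁=1260  (since 147646801 − 93·1587600 = 1)
(x_2, y_2) = (12151·12151 + 93·1260·1260, 12151·1260 + 1260·12151) = (295293601, 30620520)
(x_3, y_3) = (12151·295293601 + 93·1260·30620520, 12151·30620520 + 1260·295293601) = (7176225079351, 744139875780)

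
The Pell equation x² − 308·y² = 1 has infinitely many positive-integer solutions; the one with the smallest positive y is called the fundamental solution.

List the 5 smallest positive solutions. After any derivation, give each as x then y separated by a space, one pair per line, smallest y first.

351 20
246401 14040
172973151 9856060
121426905601 6918940080
85241514758751 4857086080100

√308 → a₀=17, period (1,1,4,1,1,34); ℓ=6 even so k=5
step 0: (17, 1)  from 17·(1,0) + (0,1)
step 1: (18, 1)  from 1·(17,1) + (1,0)
step 2: (35, 2)  from 1·(18,1) + (17,1)
…
step 4: (193, 11)  from 1·(158,9) + (35,2)
step 5: (351, 20)  from 1·(193,11) + (158,9)
(x₁, y₁) = (351, 20);  351² − 308·20² = 1 ✓
k=2:  x_2 = 351·351+308·20·20 = 246401,  y_2 = 351·20+20·351 = 14040
k=3:  x_3 = 351·246401+308·20·14040 = 172973151,  y_3 = 351·14040+20·246401 = 9856060
k=4:  x_4 = 351·172973151+308·20·9856060 = 121426905601,  y_4 = 351·9856060+20·172973151 = 6918940080
k=5:  x_5 = 351·121426905601+308·20·6918940080 = 85241514758751,  y_5 = 351·6918940080+20·121426905601 = 4857086080100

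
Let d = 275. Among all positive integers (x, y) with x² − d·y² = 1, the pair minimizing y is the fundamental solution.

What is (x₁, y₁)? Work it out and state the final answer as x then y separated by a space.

√275 = [16; 1,1,2,1,1,32, …], period ℓ=6 (even) → k=5
k=0  a_k=16  p_k/q_k = 16/1
k=1  a_k=1  p_k/q_k = 17/1
k=2  a_k=1  p_k/q_k = 33/2
k=3  a_k=2  p_k/q_k = 83/5
k=4  a_k=1  p_k/q_k = 116/7
k=5  a_k=1  p_k/q_k = 199/12
→ (199, 12).  Check: 199²=39601, 275·12²=39600, difference 1.

199 12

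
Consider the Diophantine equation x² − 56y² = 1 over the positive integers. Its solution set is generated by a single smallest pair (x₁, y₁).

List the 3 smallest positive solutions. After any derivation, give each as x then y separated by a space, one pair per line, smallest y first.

d=56: √d = [7; 2,14] (ℓ=2, even), read p_1/q_1
step 0: (7, 1)  from 7·(1,0) + (0,1)
step 1: (15, 2)  from 2·(7,1) + (1,0)
(x₁, y₁) = (15, 2);  15² − 56·2² = 1 ✓
(x_2, y_2) = (15·15 + 56·2·2, 15·2 + 2·15) = (449, 60)
(x_3, y_3) = (15·449 + 56·2·60, 15·60 + 2·449) = (13455, 1798)

15 2
449 60
13455 1798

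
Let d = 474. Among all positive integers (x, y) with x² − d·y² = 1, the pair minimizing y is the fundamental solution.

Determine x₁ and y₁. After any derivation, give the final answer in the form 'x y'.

193549 8890

[21; 1,3,2,1,1,…,3,1,42] for √474; ℓ=14 ⇒ convergent index 13
i=0: a=21 ⇒ p=21, q=1
i=1: a=1 ⇒ p=22, q=1
…
i=3: a=2 ⇒ p=196, q=9
i=4: a=1 ⇒ p=283, q=13
i=5: a=1 ⇒ p=479, q=22
i=6: a=1 ⇒ p=762, q=35
…
i=10: a=1 ⇒ p=16677, q=766
…
i=12: a=3 ⇒ p=149331, q=6859
i=13: a=1 ⇒ p=193549, q=8890
(x₁, y₁) = (193549, 8890);  193549² − 474·8890² = 1 ✓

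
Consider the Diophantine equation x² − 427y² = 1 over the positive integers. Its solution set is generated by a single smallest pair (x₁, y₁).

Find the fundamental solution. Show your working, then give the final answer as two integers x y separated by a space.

62 3

[20; 1,1,1,40] for √427; ℓ=4 ⇒ convergent index 3
i=0: a=20 ⇒ p=20, q=1
i=1: a=1 ⇒ p=21, q=1
i=2: a=1 ⇒ p=41, q=2
i=3: a=1 ⇒ p=62, q=3
fundamental: x₁=62, y₁=3  (since 3844 − 427·9 = 1)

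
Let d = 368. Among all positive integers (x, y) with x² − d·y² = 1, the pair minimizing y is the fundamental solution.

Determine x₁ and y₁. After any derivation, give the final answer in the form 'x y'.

1151 60

√368 = [19; 5,2,5,38, …], period ℓ=4 (even) → k=3
step 0: (19, 1)  from 19·(1,0) + (0,1)
step 1: (96, 5)  from 5·(19,1) + (1,0)
step 2: (211, 11)  from 2·(96,5) + (19,1)
step 3: (1151, 60)  from 5·(211,11) + (96,5)
→ (1151, 60).  Check: 1151²=1324801, 368·60²=1324800, difference 1.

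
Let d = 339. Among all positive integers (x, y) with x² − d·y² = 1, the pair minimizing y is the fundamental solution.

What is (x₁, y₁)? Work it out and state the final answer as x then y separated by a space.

97970 5321

d=339: √d = [18; 2,2,2,1,17,1,2,2,2,36] (ℓ=10, even), read p_9/q_9
k=0  a_k=18  p_k/q_k = 18/1
…
k=2  a_k=2  p_k/q_k = 92/5
k=3  a_k=2  p_k/q_k = 221/12
…
k=7  a_k=2  p_k/q_k = 17252/937
k=8  a_k=2  p_k/q_k = 40359/2192
k=9  a_k=2  p_k/q_k = 97970/5321
(x₁, y₁) = (97970, 5321);  97970² − 339·5321² = 1 ✓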